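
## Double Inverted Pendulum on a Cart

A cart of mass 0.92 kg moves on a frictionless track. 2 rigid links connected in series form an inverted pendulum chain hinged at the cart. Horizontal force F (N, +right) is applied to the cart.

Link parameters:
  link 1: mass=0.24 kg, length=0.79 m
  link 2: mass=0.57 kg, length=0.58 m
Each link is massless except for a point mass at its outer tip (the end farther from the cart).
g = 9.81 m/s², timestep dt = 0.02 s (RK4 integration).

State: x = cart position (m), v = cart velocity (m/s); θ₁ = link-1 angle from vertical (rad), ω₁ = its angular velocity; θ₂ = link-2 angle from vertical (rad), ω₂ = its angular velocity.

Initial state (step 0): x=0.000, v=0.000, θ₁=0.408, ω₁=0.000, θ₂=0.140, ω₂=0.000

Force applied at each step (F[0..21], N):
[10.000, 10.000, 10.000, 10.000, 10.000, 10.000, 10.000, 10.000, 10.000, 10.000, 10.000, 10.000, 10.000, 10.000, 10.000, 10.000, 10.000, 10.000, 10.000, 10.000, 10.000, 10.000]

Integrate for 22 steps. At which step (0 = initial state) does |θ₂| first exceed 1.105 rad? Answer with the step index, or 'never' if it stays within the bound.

apply F[0]=+10.000 → step 1: x=0.001, v=0.146, θ₁=0.409, ω₁=0.086, θ₂=0.137, ω₂=-0.315
apply F[1]=+10.000 → step 2: x=0.006, v=0.293, θ₁=0.411, ω₁=0.172, θ₂=0.127, ω₂=-0.635
apply F[2]=+10.000 → step 3: x=0.013, v=0.442, θ₁=0.416, ω₁=0.260, θ₂=0.111, ω₂=-0.963
apply F[3]=+10.000 → step 4: x=0.024, v=0.593, θ₁=0.422, ω₁=0.348, θ₂=0.089, ω₂=-1.301
apply F[4]=+10.000 → step 5: x=0.037, v=0.747, θ₁=0.430, ω₁=0.434, θ₂=0.059, ω₂=-1.649
apply F[5]=+10.000 → step 6: x=0.053, v=0.905, θ₁=0.439, ω₁=0.514, θ₂=0.023, ω₂=-2.005
apply F[6]=+10.000 → step 7: x=0.073, v=1.067, θ₁=0.450, ω₁=0.581, θ₂=-0.021, ω₂=-2.365
apply F[7]=+10.000 → step 8: x=0.096, v=1.235, θ₁=0.462, ω₁=0.629, θ₂=-0.072, ω₂=-2.722
apply F[8]=+10.000 → step 9: x=0.123, v=1.408, θ₁=0.475, ω₁=0.652, θ₂=-0.130, ω₂=-3.072
apply F[9]=+10.000 → step 10: x=0.153, v=1.586, θ₁=0.488, ω₁=0.643, θ₂=-0.195, ω₂=-3.412
apply F[10]=+10.000 → step 11: x=0.186, v=1.767, θ₁=0.501, ω₁=0.598, θ₂=-0.266, ω₂=-3.742
apply F[11]=+10.000 → step 12: x=0.223, v=1.952, θ₁=0.512, ω₁=0.513, θ₂=-0.344, ω₂=-4.062
apply F[12]=+10.000 → step 13: x=0.264, v=2.140, θ₁=0.521, ω₁=0.386, θ₂=-0.429, ω₂=-4.377
apply F[13]=+10.000 → step 14: x=0.309, v=2.329, θ₁=0.527, ω₁=0.213, θ₂=-0.519, ω₂=-4.692
apply F[14]=+10.000 → step 15: x=0.357, v=2.519, θ₁=0.529, ω₁=-0.011, θ₂=-0.616, ω₂=-5.010
apply F[15]=+10.000 → step 16: x=0.410, v=2.709, θ₁=0.526, ω₁=-0.289, θ₂=-0.720, ω₂=-5.339
apply F[16]=+10.000 → step 17: x=0.466, v=2.900, θ₁=0.517, ω₁=-0.629, θ₂=-0.830, ω₂=-5.680
apply F[17]=+10.000 → step 18: x=0.526, v=3.091, θ₁=0.501, ω₁=-1.036, θ₂=-0.947, ω₂=-6.036
apply F[18]=+10.000 → step 19: x=0.589, v=3.282, θ₁=0.475, ω₁=-1.517, θ₂=-1.072, ω₂=-6.406
apply F[19]=+10.000 → step 20: x=0.657, v=3.474, θ₁=0.439, ω₁=-2.080, θ₂=-1.203, ω₂=-6.783
apply F[20]=+10.000 → step 21: x=0.728, v=3.668, θ₁=0.391, ω₁=-2.725, θ₂=-1.343, ω₂=-7.153
apply F[21]=+10.000 → step 22: x=0.804, v=3.867, θ₁=0.330, ω₁=-3.451, θ₂=-1.489, ω₂=-7.489
|θ₂| = 1.203 > 1.105 first at step 20.

Answer: 20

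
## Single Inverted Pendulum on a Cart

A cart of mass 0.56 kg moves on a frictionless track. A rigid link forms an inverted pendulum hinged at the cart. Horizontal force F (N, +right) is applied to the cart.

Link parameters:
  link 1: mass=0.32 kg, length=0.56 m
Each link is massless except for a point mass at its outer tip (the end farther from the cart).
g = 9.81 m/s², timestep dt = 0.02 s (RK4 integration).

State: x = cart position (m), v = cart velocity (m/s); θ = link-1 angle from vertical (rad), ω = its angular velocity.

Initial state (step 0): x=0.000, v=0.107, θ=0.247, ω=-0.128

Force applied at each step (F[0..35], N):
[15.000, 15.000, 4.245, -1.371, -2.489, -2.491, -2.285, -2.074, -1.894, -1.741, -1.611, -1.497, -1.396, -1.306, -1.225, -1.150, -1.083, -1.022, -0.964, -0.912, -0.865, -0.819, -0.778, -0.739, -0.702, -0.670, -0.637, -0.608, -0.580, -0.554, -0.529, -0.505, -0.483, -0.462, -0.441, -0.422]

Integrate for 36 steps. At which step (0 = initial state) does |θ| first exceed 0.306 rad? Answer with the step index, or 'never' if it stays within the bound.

Answer: never

Derivation:
apply F[0]=+15.000 → step 1: x=0.007, v=0.601, θ=0.237, ω=-0.899
apply F[1]=+15.000 → step 2: x=0.024, v=1.100, θ=0.211, ω=-1.690
apply F[2]=+4.245 → step 3: x=0.047, v=1.232, θ=0.175, ω=-1.854
apply F[3]=-1.371 → step 4: x=0.071, v=1.169, θ=0.140, ω=-1.689
apply F[4]=-2.489 → step 5: x=0.094, v=1.070, θ=0.109, ω=-1.469
apply F[5]=-2.491 → step 6: x=0.114, v=0.972, θ=0.081, ω=-1.262
apply F[6]=-2.285 → step 7: x=0.133, v=0.883, θ=0.058, ω=-1.080
apply F[7]=-2.074 → step 8: x=0.150, v=0.804, θ=0.038, ω=-0.922
apply F[8]=-1.894 → step 9: x=0.165, v=0.734, θ=0.021, ω=-0.786
apply F[9]=-1.741 → step 10: x=0.179, v=0.670, θ=0.006, ω=-0.667
apply F[10]=-1.611 → step 11: x=0.192, v=0.612, θ=-0.006, ω=-0.565
apply F[11]=-1.497 → step 12: x=0.204, v=0.560, θ=-0.016, ω=-0.475
apply F[12]=-1.396 → step 13: x=0.214, v=0.513, θ=-0.025, ω=-0.398
apply F[13]=-1.306 → step 14: x=0.224, v=0.469, θ=-0.032, ω=-0.331
apply F[14]=-1.225 → step 15: x=0.233, v=0.429, θ=-0.038, ω=-0.272
apply F[15]=-1.150 → step 16: x=0.241, v=0.393, θ=-0.043, ω=-0.221
apply F[16]=-1.083 → step 17: x=0.249, v=0.359, θ=-0.047, ω=-0.177
apply F[17]=-1.022 → step 18: x=0.256, v=0.328, θ=-0.051, ω=-0.139
apply F[18]=-0.964 → step 19: x=0.262, v=0.300, θ=-0.053, ω=-0.106
apply F[19]=-0.912 → step 20: x=0.268, v=0.273, θ=-0.055, ω=-0.078
apply F[20]=-0.865 → step 21: x=0.273, v=0.249, θ=-0.056, ω=-0.054
apply F[21]=-0.819 → step 22: x=0.278, v=0.226, θ=-0.057, ω=-0.033
apply F[22]=-0.778 → step 23: x=0.282, v=0.205, θ=-0.057, ω=-0.015
apply F[23]=-0.739 → step 24: x=0.286, v=0.185, θ=-0.058, ω=0.001
apply F[24]=-0.702 → step 25: x=0.289, v=0.166, θ=-0.057, ω=0.014
apply F[25]=-0.670 → step 26: x=0.293, v=0.149, θ=-0.057, ω=0.025
apply F[26]=-0.637 → step 27: x=0.295, v=0.132, θ=-0.056, ω=0.034
apply F[27]=-0.608 → step 28: x=0.298, v=0.117, θ=-0.056, ω=0.042
apply F[28]=-0.580 → step 29: x=0.300, v=0.102, θ=-0.055, ω=0.048
apply F[29]=-0.554 → step 30: x=0.302, v=0.089, θ=-0.054, ω=0.054
apply F[30]=-0.529 → step 31: x=0.304, v=0.076, θ=-0.053, ω=0.058
apply F[31]=-0.505 → step 32: x=0.305, v=0.063, θ=-0.051, ω=0.062
apply F[32]=-0.483 → step 33: x=0.306, v=0.052, θ=-0.050, ω=0.064
apply F[33]=-0.462 → step 34: x=0.307, v=0.041, θ=-0.049, ω=0.067
apply F[34]=-0.441 → step 35: x=0.308, v=0.031, θ=-0.048, ω=0.068
apply F[35]=-0.422 → step 36: x=0.308, v=0.021, θ=-0.046, ω=0.069
max |θ| = 0.247 ≤ 0.306 over all 37 states.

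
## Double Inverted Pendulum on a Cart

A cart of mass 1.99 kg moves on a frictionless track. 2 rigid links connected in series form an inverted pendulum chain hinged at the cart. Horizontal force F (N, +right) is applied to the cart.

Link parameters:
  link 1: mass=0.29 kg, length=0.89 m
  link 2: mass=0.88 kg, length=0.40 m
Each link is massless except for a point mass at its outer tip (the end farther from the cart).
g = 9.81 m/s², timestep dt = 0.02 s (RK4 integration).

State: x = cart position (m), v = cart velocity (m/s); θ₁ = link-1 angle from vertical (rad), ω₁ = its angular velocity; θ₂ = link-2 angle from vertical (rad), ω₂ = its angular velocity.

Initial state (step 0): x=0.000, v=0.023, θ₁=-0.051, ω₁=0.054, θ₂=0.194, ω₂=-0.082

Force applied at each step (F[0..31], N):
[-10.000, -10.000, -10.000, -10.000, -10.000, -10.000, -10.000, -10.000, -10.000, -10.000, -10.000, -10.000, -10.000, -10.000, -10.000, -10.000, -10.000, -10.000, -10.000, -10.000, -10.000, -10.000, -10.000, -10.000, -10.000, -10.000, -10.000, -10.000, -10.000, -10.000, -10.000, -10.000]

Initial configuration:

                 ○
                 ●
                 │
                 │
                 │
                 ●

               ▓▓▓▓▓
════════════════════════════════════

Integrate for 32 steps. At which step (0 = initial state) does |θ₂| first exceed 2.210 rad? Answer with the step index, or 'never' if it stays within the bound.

Answer: 24

Derivation:
apply F[0]=-10.000 → step 1: x=-0.000, v=-0.072, θ₁=-0.050, ω₁=0.013, θ₂=0.197, ω₂=0.335
apply F[1]=-10.000 → step 2: x=-0.003, v=-0.168, θ₁=-0.050, ω₁=-0.028, θ₂=0.207, ω₂=0.755
apply F[2]=-10.000 → step 3: x=-0.007, v=-0.264, θ₁=-0.051, ω₁=-0.070, θ₂=0.227, ω₂=1.184
apply F[3]=-10.000 → step 4: x=-0.013, v=-0.360, θ₁=-0.053, ω₁=-0.112, θ₂=0.255, ω₂=1.623
apply F[4]=-10.000 → step 5: x=-0.022, v=-0.456, θ₁=-0.056, ω₁=-0.152, θ₂=0.292, ω₂=2.070
apply F[5]=-10.000 → step 6: x=-0.032, v=-0.552, θ₁=-0.059, ω₁=-0.184, θ₂=0.338, ω₂=2.518
apply F[6]=-10.000 → step 7: x=-0.044, v=-0.649, θ₁=-0.063, ω₁=-0.203, θ₂=0.392, ω₂=2.956
apply F[7]=-10.000 → step 8: x=-0.058, v=-0.746, θ₁=-0.067, ω₁=-0.202, θ₂=0.456, ω₂=3.376
apply F[8]=-10.000 → step 9: x=-0.074, v=-0.843, θ₁=-0.071, ω₁=-0.175, θ₂=0.527, ω₂=3.770
apply F[9]=-10.000 → step 10: x=-0.091, v=-0.941, θ₁=-0.074, ω₁=-0.117, θ₂=0.606, ω₂=4.137
apply F[10]=-10.000 → step 11: x=-0.111, v=-1.039, θ₁=-0.076, ω₁=-0.027, θ₂=0.693, ω₂=4.479
apply F[11]=-10.000 → step 12: x=-0.133, v=-1.138, θ₁=-0.075, ω₁=0.098, θ₂=0.785, ω₂=4.800
apply F[12]=-10.000 → step 13: x=-0.157, v=-1.237, θ₁=-0.071, ω₁=0.260, θ₂=0.885, ω₂=5.107
apply F[13]=-10.000 → step 14: x=-0.182, v=-1.336, θ₁=-0.064, ω₁=0.459, θ₂=0.990, ω₂=5.407
apply F[14]=-10.000 → step 15: x=-0.210, v=-1.435, θ₁=-0.053, ω₁=0.699, θ₂=1.101, ω₂=5.702
apply F[15]=-10.000 → step 16: x=-0.240, v=-1.535, θ₁=-0.036, ω₁=0.981, θ₂=1.218, ω₂=5.997
apply F[16]=-10.000 → step 17: x=-0.272, v=-1.635, θ₁=-0.013, ω₁=1.308, θ₂=1.341, ω₂=6.292
apply F[17]=-10.000 → step 18: x=-0.305, v=-1.736, θ₁=0.017, ω₁=1.681, θ₂=1.469, ω₂=6.581
apply F[18]=-10.000 → step 19: x=-0.341, v=-1.837, θ₁=0.054, ω₁=2.100, θ₂=1.604, ω₂=6.857
apply F[19]=-10.000 → step 20: x=-0.379, v=-1.938, θ₁=0.101, ω₁=2.563, θ₂=1.743, ω₂=7.104
apply F[20]=-10.000 → step 21: x=-0.418, v=-2.040, θ₁=0.157, ω₁=3.060, θ₂=1.888, ω₂=7.297
apply F[21]=-10.000 → step 22: x=-0.460, v=-2.142, θ₁=0.223, ω₁=3.580, θ₂=2.035, ω₂=7.403
apply F[22]=-10.000 → step 23: x=-0.504, v=-2.242, θ₁=0.300, ω₁=4.099, θ₂=2.183, ω₂=7.380
apply F[23]=-10.000 → step 24: x=-0.550, v=-2.338, θ₁=0.387, ω₁=4.591, θ₂=2.329, ω₂=7.182
apply F[24]=-10.000 → step 25: x=-0.598, v=-2.428, θ₁=0.484, ω₁=5.027, θ₂=2.469, ω₂=6.767
apply F[25]=-10.000 → step 26: x=-0.647, v=-2.506, θ₁=0.588, ω₁=5.380, θ₂=2.598, ω₂=6.112
apply F[26]=-10.000 → step 27: x=-0.698, v=-2.572, θ₁=0.698, ω₁=5.640, θ₂=2.712, ω₂=5.218
apply F[27]=-10.000 → step 28: x=-0.750, v=-2.624, θ₁=0.813, ω₁=5.811, θ₂=2.805, ω₂=4.115
apply F[28]=-10.000 → step 29: x=-0.803, v=-2.663, θ₁=0.930, ω₁=5.918, θ₂=2.875, ω₂=2.847
apply F[29]=-10.000 → step 30: x=-0.856, v=-2.692, θ₁=1.049, ω₁=5.996, θ₂=2.918, ω₂=1.463
apply F[30]=-10.000 → step 31: x=-0.910, v=-2.714, θ₁=1.170, ω₁=6.087, θ₂=2.933, ω₂=-0.009
apply F[31]=-10.000 → step 32: x=-0.965, v=-2.728, θ₁=1.293, ω₁=6.240, θ₂=2.917, ω₂=-1.571
|θ₂| = 2.329 > 2.210 first at step 24.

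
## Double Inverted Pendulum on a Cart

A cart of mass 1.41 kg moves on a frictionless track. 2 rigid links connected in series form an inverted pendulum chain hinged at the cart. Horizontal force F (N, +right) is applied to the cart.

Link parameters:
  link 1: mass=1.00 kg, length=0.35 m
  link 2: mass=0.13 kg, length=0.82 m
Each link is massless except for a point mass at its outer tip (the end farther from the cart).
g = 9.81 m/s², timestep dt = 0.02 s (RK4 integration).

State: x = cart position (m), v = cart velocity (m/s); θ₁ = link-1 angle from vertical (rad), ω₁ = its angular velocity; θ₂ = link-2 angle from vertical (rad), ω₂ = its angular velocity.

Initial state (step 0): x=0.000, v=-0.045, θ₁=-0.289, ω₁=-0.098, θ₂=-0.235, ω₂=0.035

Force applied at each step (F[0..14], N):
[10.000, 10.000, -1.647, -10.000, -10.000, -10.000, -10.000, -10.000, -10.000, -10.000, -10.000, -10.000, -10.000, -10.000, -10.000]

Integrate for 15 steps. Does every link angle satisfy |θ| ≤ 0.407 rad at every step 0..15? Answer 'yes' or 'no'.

apply F[0]=+10.000 → step 1: x=0.001, v=0.128, θ₁=-0.297, ω₁=-0.737, θ₂=-0.234, ω₂=0.046
apply F[1]=+10.000 → step 2: x=0.005, v=0.301, θ₁=-0.318, ω₁=-1.379, θ₂=-0.233, ω₂=0.059
apply F[2]=-1.647 → step 3: x=0.011, v=0.320, θ₁=-0.348, ω₁=-1.621, θ₂=-0.232, ω₂=0.081
apply F[3]=-10.000 → step 4: x=0.017, v=0.234, θ₁=-0.381, ω₁=-1.601, θ₂=-0.230, ω₂=0.117
apply F[4]=-10.000 → step 5: x=0.021, v=0.152, θ₁=-0.413, ω₁=-1.613, θ₂=-0.227, ω₂=0.162
apply F[5]=-10.000 → step 6: x=0.023, v=0.074, θ₁=-0.445, ω₁=-1.657, θ₂=-0.223, ω₂=0.215
apply F[6]=-10.000 → step 7: x=0.024, v=-0.001, θ₁=-0.479, ω₁=-1.732, θ₂=-0.218, ω₂=0.277
apply F[7]=-10.000 → step 8: x=0.023, v=-0.073, θ₁=-0.515, ω₁=-1.836, θ₂=-0.212, ω₂=0.346
apply F[8]=-10.000 → step 9: x=0.021, v=-0.143, θ₁=-0.553, ω₁=-1.969, θ₂=-0.204, ω₂=0.424
apply F[9]=-10.000 → step 10: x=0.017, v=-0.211, θ₁=-0.594, ω₁=-2.129, θ₂=-0.195, ω₂=0.509
apply F[10]=-10.000 → step 11: x=0.012, v=-0.279, θ₁=-0.638, ω₁=-2.317, θ₂=-0.184, ω₂=0.600
apply F[11]=-10.000 → step 12: x=0.006, v=-0.346, θ₁=-0.687, ω₁=-2.531, θ₂=-0.171, ω₂=0.697
apply F[12]=-10.000 → step 13: x=-0.001, v=-0.416, θ₁=-0.740, ω₁=-2.769, θ₂=-0.156, ω₂=0.796
apply F[13]=-10.000 → step 14: x=-0.010, v=-0.487, θ₁=-0.798, ω₁=-3.031, θ₂=-0.139, ω₂=0.897
apply F[14]=-10.000 → step 15: x=-0.021, v=-0.564, θ₁=-0.861, ω₁=-3.314, θ₂=-0.120, ω₂=0.995
Max |angle| over trajectory = 0.861 rad; bound = 0.407 → exceeded.

Answer: no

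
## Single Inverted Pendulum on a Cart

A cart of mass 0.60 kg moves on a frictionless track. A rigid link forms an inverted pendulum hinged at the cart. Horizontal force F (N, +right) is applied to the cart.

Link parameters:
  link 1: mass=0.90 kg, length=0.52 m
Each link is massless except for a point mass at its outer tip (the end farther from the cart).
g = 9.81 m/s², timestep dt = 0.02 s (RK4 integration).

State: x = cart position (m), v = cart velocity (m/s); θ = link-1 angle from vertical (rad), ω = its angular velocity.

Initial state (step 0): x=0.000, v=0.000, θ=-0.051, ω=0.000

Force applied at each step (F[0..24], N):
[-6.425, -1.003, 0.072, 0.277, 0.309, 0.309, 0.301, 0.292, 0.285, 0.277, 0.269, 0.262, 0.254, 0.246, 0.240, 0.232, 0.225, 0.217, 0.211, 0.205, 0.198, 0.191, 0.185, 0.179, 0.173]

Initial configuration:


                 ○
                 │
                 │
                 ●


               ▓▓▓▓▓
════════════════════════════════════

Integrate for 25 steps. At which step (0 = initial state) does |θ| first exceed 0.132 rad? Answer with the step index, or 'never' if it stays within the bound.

Answer: never

Derivation:
apply F[0]=-6.425 → step 1: x=-0.002, v=-0.199, θ=-0.047, ω=0.363
apply F[1]=-1.003 → step 2: x=-0.006, v=-0.219, θ=-0.040, ω=0.386
apply F[2]=+0.072 → step 3: x=-0.010, v=-0.207, θ=-0.033, ω=0.348
apply F[3]=+0.277 → step 4: x=-0.014, v=-0.189, θ=-0.026, ω=0.303
apply F[4]=+0.309 → step 5: x=-0.018, v=-0.172, θ=-0.020, ω=0.261
apply F[5]=+0.309 → step 6: x=-0.021, v=-0.156, θ=-0.016, ω=0.224
apply F[6]=+0.301 → step 7: x=-0.024, v=-0.142, θ=-0.011, ω=0.192
apply F[7]=+0.292 → step 8: x=-0.027, v=-0.130, θ=-0.008, ω=0.165
apply F[8]=+0.285 → step 9: x=-0.029, v=-0.118, θ=-0.005, ω=0.140
apply F[9]=+0.277 → step 10: x=-0.032, v=-0.108, θ=-0.002, ω=0.119
apply F[10]=+0.269 → step 11: x=-0.034, v=-0.099, θ=-0.000, ω=0.101
apply F[11]=+0.262 → step 12: x=-0.036, v=-0.090, θ=0.002, ω=0.085
apply F[12]=+0.254 → step 13: x=-0.037, v=-0.083, θ=0.003, ω=0.071
apply F[13]=+0.246 → step 14: x=-0.039, v=-0.076, θ=0.005, ω=0.059
apply F[14]=+0.240 → step 15: x=-0.040, v=-0.069, θ=0.006, ω=0.049
apply F[15]=+0.232 → step 16: x=-0.042, v=-0.063, θ=0.007, ω=0.040
apply F[16]=+0.225 → step 17: x=-0.043, v=-0.058, θ=0.007, ω=0.032
apply F[17]=+0.217 → step 18: x=-0.044, v=-0.053, θ=0.008, ω=0.026
apply F[18]=+0.211 → step 19: x=-0.045, v=-0.048, θ=0.008, ω=0.020
apply F[19]=+0.205 → step 20: x=-0.046, v=-0.044, θ=0.009, ω=0.015
apply F[20]=+0.198 → step 21: x=-0.047, v=-0.040, θ=0.009, ω=0.010
apply F[21]=+0.191 → step 22: x=-0.048, v=-0.036, θ=0.009, ω=0.007
apply F[22]=+0.185 → step 23: x=-0.048, v=-0.033, θ=0.009, ω=0.004
apply F[23]=+0.179 → step 24: x=-0.049, v=-0.030, θ=0.009, ω=0.001
apply F[24]=+0.173 → step 25: x=-0.049, v=-0.026, θ=0.009, ω=-0.001
max |θ| = 0.051 ≤ 0.132 over all 26 states.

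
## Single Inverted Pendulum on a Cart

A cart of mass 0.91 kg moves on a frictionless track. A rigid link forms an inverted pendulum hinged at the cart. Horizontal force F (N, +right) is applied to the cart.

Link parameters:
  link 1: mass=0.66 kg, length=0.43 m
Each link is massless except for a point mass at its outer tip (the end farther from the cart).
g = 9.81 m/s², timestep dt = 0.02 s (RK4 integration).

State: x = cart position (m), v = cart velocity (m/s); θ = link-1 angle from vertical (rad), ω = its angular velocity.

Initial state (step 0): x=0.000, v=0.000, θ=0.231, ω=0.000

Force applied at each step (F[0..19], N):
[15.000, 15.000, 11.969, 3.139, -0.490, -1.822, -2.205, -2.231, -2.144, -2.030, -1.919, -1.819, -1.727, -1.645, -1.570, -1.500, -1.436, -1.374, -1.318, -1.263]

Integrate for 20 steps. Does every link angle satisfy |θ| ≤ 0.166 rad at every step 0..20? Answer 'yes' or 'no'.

apply F[0]=+15.000 → step 1: x=0.003, v=0.288, θ=0.226, ω=-0.548
apply F[1]=+15.000 → step 2: x=0.012, v=0.578, θ=0.209, ω=-1.109
apply F[2]=+11.969 → step 3: x=0.025, v=0.810, θ=0.182, ω=-1.548
apply F[3]=+3.139 → step 4: x=0.042, v=0.857, θ=0.151, ω=-1.580
apply F[4]=-0.490 → step 5: x=0.059, v=0.829, θ=0.121, ω=-1.455
apply F[5]=-1.822 → step 6: x=0.075, v=0.776, θ=0.094, ω=-1.283
apply F[6]=-2.205 → step 7: x=0.090, v=0.717, θ=0.070, ω=-1.109
apply F[7]=-2.231 → step 8: x=0.104, v=0.660, θ=0.049, ω=-0.950
apply F[8]=-2.144 → step 9: x=0.116, v=0.608, θ=0.032, ω=-0.810
apply F[9]=-2.030 → step 10: x=0.128, v=0.560, θ=0.017, ω=-0.687
apply F[10]=-1.919 → step 11: x=0.139, v=0.516, θ=0.004, ω=-0.581
apply F[11]=-1.819 → step 12: x=0.149, v=0.476, θ=-0.007, ω=-0.490
apply F[12]=-1.727 → step 13: x=0.158, v=0.440, θ=-0.016, ω=-0.410
apply F[13]=-1.645 → step 14: x=0.166, v=0.407, θ=-0.023, ω=-0.342
apply F[14]=-1.570 → step 15: x=0.174, v=0.376, θ=-0.030, ω=-0.282
apply F[15]=-1.500 → step 16: x=0.181, v=0.348, θ=-0.035, ω=-0.231
apply F[16]=-1.436 → step 17: x=0.188, v=0.321, θ=-0.039, ω=-0.187
apply F[17]=-1.374 → step 18: x=0.194, v=0.297, θ=-0.042, ω=-0.148
apply F[18]=-1.318 → step 19: x=0.200, v=0.274, θ=-0.045, ω=-0.115
apply F[19]=-1.263 → step 20: x=0.205, v=0.253, θ=-0.047, ω=-0.087
Max |angle| over trajectory = 0.231 rad; bound = 0.166 → exceeded.

Answer: no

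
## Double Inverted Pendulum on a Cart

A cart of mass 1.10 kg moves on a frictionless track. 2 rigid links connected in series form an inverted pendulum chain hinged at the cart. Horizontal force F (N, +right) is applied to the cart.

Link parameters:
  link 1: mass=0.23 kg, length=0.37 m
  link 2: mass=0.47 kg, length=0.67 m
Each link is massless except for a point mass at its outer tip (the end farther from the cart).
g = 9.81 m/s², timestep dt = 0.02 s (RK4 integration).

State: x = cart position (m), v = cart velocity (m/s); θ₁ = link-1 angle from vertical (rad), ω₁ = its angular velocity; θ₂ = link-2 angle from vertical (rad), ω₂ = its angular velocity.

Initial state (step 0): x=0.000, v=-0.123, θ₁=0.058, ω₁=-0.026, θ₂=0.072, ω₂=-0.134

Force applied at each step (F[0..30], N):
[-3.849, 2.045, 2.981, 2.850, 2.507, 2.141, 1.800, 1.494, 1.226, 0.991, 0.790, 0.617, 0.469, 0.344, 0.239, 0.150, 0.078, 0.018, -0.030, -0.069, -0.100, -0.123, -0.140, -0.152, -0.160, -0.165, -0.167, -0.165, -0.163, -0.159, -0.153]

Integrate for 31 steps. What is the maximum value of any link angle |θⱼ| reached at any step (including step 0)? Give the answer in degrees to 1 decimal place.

Answer: 4.1°

Derivation:
apply F[0]=-3.849 → step 1: x=-0.003, v=-0.200, θ₁=0.060, ω₁=0.200, θ₂=0.069, ω₂=-0.123
apply F[1]=+2.045 → step 2: x=-0.007, v=-0.171, θ₁=0.063, ω₁=0.146, θ₂=0.067, ω₂=-0.117
apply F[2]=+2.981 → step 3: x=-0.010, v=-0.125, θ₁=0.065, ω₁=0.054, θ₂=0.065, ω₂=-0.116
apply F[3]=+2.850 → step 4: x=-0.012, v=-0.081, θ₁=0.065, ω₁=-0.027, θ₂=0.062, ω₂=-0.118
apply F[4]=+2.507 → step 5: x=-0.013, v=-0.044, θ₁=0.064, ω₁=-0.089, θ₂=0.060, ω₂=-0.121
apply F[5]=+2.141 → step 6: x=-0.014, v=-0.013, θ₁=0.062, ω₁=-0.134, θ₂=0.058, ω₂=-0.125
apply F[6]=+1.800 → step 7: x=-0.014, v=0.013, θ₁=0.059, ω₁=-0.165, θ₂=0.055, ω₂=-0.129
apply F[7]=+1.494 → step 8: x=-0.013, v=0.033, θ₁=0.056, ω₁=-0.185, θ₂=0.052, ω₂=-0.132
apply F[8]=+1.226 → step 9: x=-0.012, v=0.048, θ₁=0.052, ω₁=-0.195, θ₂=0.050, ω₂=-0.135
apply F[9]=+0.991 → step 10: x=-0.011, v=0.060, θ₁=0.048, ω₁=-0.199, θ₂=0.047, ω₂=-0.136
apply F[10]=+0.790 → step 11: x=-0.010, v=0.069, θ₁=0.044, ω₁=-0.198, θ₂=0.044, ω₂=-0.136
apply F[11]=+0.617 → step 12: x=-0.009, v=0.075, θ₁=0.040, ω₁=-0.193, θ₂=0.042, ω₂=-0.135
apply F[12]=+0.469 → step 13: x=-0.007, v=0.078, θ₁=0.036, ω₁=-0.185, θ₂=0.039, ω₂=-0.134
apply F[13]=+0.344 → step 14: x=-0.006, v=0.080, θ₁=0.033, ω₁=-0.176, θ₂=0.036, ω₂=-0.131
apply F[14]=+0.239 → step 15: x=-0.004, v=0.081, θ₁=0.029, ω₁=-0.165, θ₂=0.034, ω₂=-0.127
apply F[15]=+0.150 → step 16: x=-0.002, v=0.080, θ₁=0.026, ω₁=-0.154, θ₂=0.031, ω₂=-0.123
apply F[16]=+0.078 → step 17: x=-0.001, v=0.078, θ₁=0.023, ω₁=-0.142, θ₂=0.029, ω₂=-0.118
apply F[17]=+0.018 → step 18: x=0.001, v=0.076, θ₁=0.020, ω₁=-0.130, θ₂=0.026, ω₂=-0.113
apply F[18]=-0.030 → step 19: x=0.002, v=0.073, θ₁=0.018, ω₁=-0.119, θ₂=0.024, ω₂=-0.107
apply F[19]=-0.069 → step 20: x=0.004, v=0.070, θ₁=0.016, ω₁=-0.108, θ₂=0.022, ω₂=-0.102
apply F[20]=-0.100 → step 21: x=0.005, v=0.066, θ₁=0.014, ω₁=-0.098, θ₂=0.020, ω₂=-0.096
apply F[21]=-0.123 → step 22: x=0.006, v=0.062, θ₁=0.012, ω₁=-0.088, θ₂=0.018, ω₂=-0.090
apply F[22]=-0.140 → step 23: x=0.008, v=0.058, θ₁=0.010, ω₁=-0.079, θ₂=0.017, ω₂=-0.084
apply F[23]=-0.152 → step 24: x=0.009, v=0.055, θ₁=0.009, ω₁=-0.070, θ₂=0.015, ω₂=-0.078
apply F[24]=-0.160 → step 25: x=0.010, v=0.051, θ₁=0.007, ω₁=-0.063, θ₂=0.013, ω₂=-0.073
apply F[25]=-0.165 → step 26: x=0.011, v=0.047, θ₁=0.006, ω₁=-0.055, θ₂=0.012, ω₂=-0.067
apply F[26]=-0.167 → step 27: x=0.012, v=0.043, θ₁=0.005, ω₁=-0.049, θ₂=0.011, ω₂=-0.062
apply F[27]=-0.165 → step 28: x=0.012, v=0.040, θ₁=0.004, ω₁=-0.043, θ₂=0.010, ω₂=-0.057
apply F[28]=-0.163 → step 29: x=0.013, v=0.036, θ₁=0.003, ω₁=-0.038, θ₂=0.008, ω₂=-0.052
apply F[29]=-0.159 → step 30: x=0.014, v=0.033, θ₁=0.003, ω₁=-0.033, θ₂=0.007, ω₂=-0.048
apply F[30]=-0.153 → step 31: x=0.014, v=0.030, θ₁=0.002, ω₁=-0.029, θ₂=0.007, ω₂=-0.043
Max |angle| over trajectory = 0.072 rad = 4.1°.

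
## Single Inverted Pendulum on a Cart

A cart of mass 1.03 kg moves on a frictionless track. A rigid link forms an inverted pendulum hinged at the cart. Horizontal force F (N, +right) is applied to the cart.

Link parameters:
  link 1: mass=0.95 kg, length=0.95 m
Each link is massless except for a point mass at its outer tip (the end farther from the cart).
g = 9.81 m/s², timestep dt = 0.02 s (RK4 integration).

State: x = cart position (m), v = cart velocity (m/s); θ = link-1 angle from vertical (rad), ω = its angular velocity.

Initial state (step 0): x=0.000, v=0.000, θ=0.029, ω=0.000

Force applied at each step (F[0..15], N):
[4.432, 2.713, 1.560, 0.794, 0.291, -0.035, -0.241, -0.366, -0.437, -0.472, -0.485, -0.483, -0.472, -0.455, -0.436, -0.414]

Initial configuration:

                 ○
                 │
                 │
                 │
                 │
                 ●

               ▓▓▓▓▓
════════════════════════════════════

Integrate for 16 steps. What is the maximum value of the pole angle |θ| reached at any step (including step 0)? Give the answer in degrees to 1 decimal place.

Answer: 1.7°

Derivation:
apply F[0]=+4.432 → step 1: x=0.001, v=0.081, θ=0.028, ω=-0.079
apply F[1]=+2.713 → step 2: x=0.003, v=0.129, θ=0.026, ω=-0.124
apply F[2]=+1.560 → step 3: x=0.006, v=0.154, θ=0.023, ω=-0.146
apply F[3]=+0.794 → step 4: x=0.009, v=0.166, θ=0.021, ω=-0.153
apply F[4]=+0.291 → step 5: x=0.012, v=0.168, θ=0.017, ω=-0.152
apply F[5]=-0.035 → step 6: x=0.016, v=0.164, θ=0.015, ω=-0.145
apply F[6]=-0.241 → step 7: x=0.019, v=0.157, θ=0.012, ω=-0.134
apply F[7]=-0.366 → step 8: x=0.022, v=0.148, θ=0.009, ω=-0.123
apply F[8]=-0.437 → step 9: x=0.025, v=0.138, θ=0.007, ω=-0.111
apply F[9]=-0.472 → step 10: x=0.027, v=0.128, θ=0.005, ω=-0.099
apply F[10]=-0.485 → step 11: x=0.030, v=0.118, θ=0.003, ω=-0.087
apply F[11]=-0.483 → step 12: x=0.032, v=0.108, θ=0.001, ω=-0.077
apply F[12]=-0.472 → step 13: x=0.034, v=0.099, θ=-0.000, ω=-0.067
apply F[13]=-0.455 → step 14: x=0.036, v=0.090, θ=-0.001, ω=-0.058
apply F[14]=-0.436 → step 15: x=0.038, v=0.082, θ=-0.003, ω=-0.050
apply F[15]=-0.414 → step 16: x=0.039, v=0.075, θ=-0.003, ω=-0.043
Max |angle| over trajectory = 0.029 rad = 1.7°.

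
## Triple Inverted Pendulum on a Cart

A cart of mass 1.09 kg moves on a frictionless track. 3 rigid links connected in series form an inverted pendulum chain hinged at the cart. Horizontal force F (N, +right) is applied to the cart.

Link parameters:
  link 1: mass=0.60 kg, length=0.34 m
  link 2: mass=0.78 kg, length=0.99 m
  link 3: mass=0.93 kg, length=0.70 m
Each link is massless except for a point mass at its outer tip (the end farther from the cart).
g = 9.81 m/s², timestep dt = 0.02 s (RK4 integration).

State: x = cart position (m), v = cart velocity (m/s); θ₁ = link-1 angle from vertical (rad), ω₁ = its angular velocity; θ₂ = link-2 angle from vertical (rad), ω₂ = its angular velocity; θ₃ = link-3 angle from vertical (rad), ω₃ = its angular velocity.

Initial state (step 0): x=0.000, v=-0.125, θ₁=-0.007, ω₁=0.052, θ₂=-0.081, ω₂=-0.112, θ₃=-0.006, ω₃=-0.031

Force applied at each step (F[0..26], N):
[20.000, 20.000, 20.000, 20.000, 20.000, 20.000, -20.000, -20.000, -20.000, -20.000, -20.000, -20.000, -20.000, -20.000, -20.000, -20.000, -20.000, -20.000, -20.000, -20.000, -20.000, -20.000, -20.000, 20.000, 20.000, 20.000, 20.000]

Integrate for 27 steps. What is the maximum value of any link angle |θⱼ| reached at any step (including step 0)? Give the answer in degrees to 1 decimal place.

apply F[0]=+20.000 → step 1: x=0.001, v=0.246, θ₁=-0.016, ω₁=-0.931, θ₂=-0.084, ω₂=-0.182, θ₃=-0.006, ω₃=0.013
apply F[1]=+20.000 → step 2: x=0.010, v=0.623, θ₁=-0.045, ω₁=-1.975, θ₂=-0.088, ω₂=-0.235, θ₃=-0.005, ω₃=0.055
apply F[2]=+20.000 → step 3: x=0.026, v=1.007, θ₁=-0.095, ω₁=-3.116, θ₂=-0.093, ω₂=-0.260, θ₃=-0.004, ω₃=0.088
apply F[3]=+20.000 → step 4: x=0.050, v=1.386, θ₁=-0.170, ω₁=-4.307, θ₂=-0.098, ω₂=-0.260, θ₃=-0.002, ω₃=0.102
apply F[4]=+20.000 → step 5: x=0.081, v=1.732, θ₁=-0.267, ω₁=-5.379, θ₂=-0.104, ω₂=-0.277, θ₃=-0.000, ω₃=0.088
apply F[5]=+20.000 → step 6: x=0.119, v=2.019, θ₁=-0.383, ω₁=-6.153, θ₂=-0.110, ω₂=-0.362, θ₃=0.001, ω₃=0.050
apply F[6]=-20.000 → step 7: x=0.156, v=1.704, θ₁=-0.501, ω₁=-5.702, θ₂=-0.117, ω₂=-0.298, θ₃=0.002, ω₃=0.068
apply F[7]=-20.000 → step 8: x=0.187, v=1.414, θ₁=-0.613, ω₁=-5.507, θ₂=-0.122, ω₂=-0.193, θ₃=0.004, ω₃=0.092
apply F[8]=-20.000 → step 9: x=0.213, v=1.137, θ₁=-0.722, ω₁=-5.474, θ₂=-0.124, ω₂=-0.064, θ₃=0.006, ω₃=0.115
apply F[9]=-20.000 → step 10: x=0.233, v=0.861, θ₁=-0.832, ω₁=-5.548, θ₂=-0.124, ω₂=0.074, θ₃=0.009, ω₃=0.135
apply F[10]=-20.000 → step 11: x=0.247, v=0.581, θ₁=-0.945, ω₁=-5.696, θ₂=-0.121, ω₂=0.210, θ₃=0.011, ω₃=0.151
apply F[11]=-20.000 → step 12: x=0.256, v=0.293, θ₁=-1.060, ω₁=-5.904, θ₂=-0.116, ω₂=0.338, θ₃=0.015, ω₃=0.163
apply F[12]=-20.000 → step 13: x=0.259, v=-0.007, θ₁=-1.181, ω₁=-6.165, θ₂=-0.108, ω₂=0.451, θ₃=0.018, ω₃=0.170
apply F[13]=-20.000 → step 14: x=0.256, v=-0.321, θ₁=-1.307, ω₁=-6.488, θ₂=-0.098, ω₂=0.542, θ₃=0.021, ω₃=0.173
apply F[14]=-20.000 → step 15: x=0.246, v=-0.654, θ₁=-1.441, ω₁=-6.887, θ₂=-0.086, ω₂=0.603, θ₃=0.025, ω₃=0.175
apply F[15]=-20.000 → step 16: x=0.229, v=-1.010, θ₁=-1.584, ω₁=-7.392, θ₂=-0.074, ω₂=0.623, θ₃=0.028, ω₃=0.174
apply F[16]=-20.000 → step 17: x=0.205, v=-1.397, θ₁=-1.738, ω₁=-8.056, θ₂=-0.062, ω₂=0.587, θ₃=0.032, ω₃=0.174
apply F[17]=-20.000 → step 18: x=0.173, v=-1.830, θ₁=-1.908, ω₁=-8.972, θ₂=-0.051, ω₂=0.464, θ₃=0.035, ω₃=0.175
apply F[18]=-20.000 → step 19: x=0.132, v=-2.336, θ₁=-2.100, ω₁=-10.332, θ₂=-0.044, ω₂=0.200, θ₃=0.039, ω₃=0.182
apply F[19]=-20.000 → step 20: x=0.079, v=-2.980, θ₁=-2.327, ω₁=-12.573, θ₂=-0.045, ω₂=-0.335, θ₃=0.043, ω₃=0.207
apply F[20]=-20.000 → step 21: x=0.011, v=-3.926, θ₁=-2.616, ω₁=-16.935, θ₂=-0.062, ω₂=-1.511, θ₃=0.048, ω₃=0.313
apply F[21]=-20.000 → step 22: x=-0.082, v=-5.366, θ₁=-3.040, ω₁=-26.170, θ₂=-0.117, ω₂=-4.461, θ₃=0.059, ω₃=1.123
apply F[22]=-20.000 → step 23: x=-0.185, v=-4.459, θ₁=-3.569, ω₁=-23.932, θ₂=-0.226, ω₂=-5.685, θ₃=0.109, ω₃=3.905
apply F[23]=+20.000 → step 24: x=-0.256, v=-2.797, θ₁=-3.974, ω₁=-17.505, θ₂=-0.329, ω₂=-4.625, θ₃=0.200, ω₃=4.931
apply F[24]=+20.000 → step 25: x=-0.301, v=-1.812, θ₁=-4.293, ω₁=-14.760, θ₂=-0.413, ω₂=-3.805, θ₃=0.302, ω₃=5.184
apply F[25]=+20.000 → step 26: x=-0.330, v=-1.065, θ₁=-4.573, ω₁=-13.458, θ₂=-0.482, ω₂=-3.128, θ₃=0.406, ω₃=5.234
apply F[26]=+20.000 → step 27: x=-0.344, v=-0.413, θ₁=-4.836, ω₁=-12.892, θ₂=-0.539, ω₂=-2.499, θ₃=0.511, ω₃=5.225
Max |angle| over trajectory = 4.836 rad = 277.1°.

Answer: 277.1°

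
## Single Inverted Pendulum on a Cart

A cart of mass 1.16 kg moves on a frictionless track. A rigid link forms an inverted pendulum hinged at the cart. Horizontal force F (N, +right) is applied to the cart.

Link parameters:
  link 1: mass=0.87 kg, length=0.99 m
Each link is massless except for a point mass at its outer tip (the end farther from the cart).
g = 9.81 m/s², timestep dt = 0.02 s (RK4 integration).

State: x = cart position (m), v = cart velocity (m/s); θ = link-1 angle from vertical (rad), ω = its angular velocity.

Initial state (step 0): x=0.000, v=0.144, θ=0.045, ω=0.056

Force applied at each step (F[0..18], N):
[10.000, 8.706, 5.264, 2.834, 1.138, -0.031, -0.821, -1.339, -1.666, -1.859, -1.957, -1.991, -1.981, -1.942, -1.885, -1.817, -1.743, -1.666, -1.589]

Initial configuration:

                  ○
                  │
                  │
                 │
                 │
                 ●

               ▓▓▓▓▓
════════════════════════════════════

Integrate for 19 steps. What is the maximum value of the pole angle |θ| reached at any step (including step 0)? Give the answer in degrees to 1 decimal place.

Answer: 2.6°

Derivation:
apply F[0]=+10.000 → step 1: x=0.005, v=0.310, θ=0.045, ω=-0.102
apply F[1]=+8.706 → step 2: x=0.012, v=0.453, θ=0.041, ω=-0.239
apply F[2]=+5.264 → step 3: x=0.022, v=0.538, θ=0.036, ω=-0.317
apply F[3]=+2.834 → step 4: x=0.033, v=0.582, θ=0.029, ω=-0.355
apply F[4]=+1.138 → step 5: x=0.045, v=0.598, θ=0.022, ω=-0.366
apply F[5]=-0.031 → step 6: x=0.057, v=0.595, θ=0.014, ω=-0.359
apply F[6]=-0.821 → step 7: x=0.069, v=0.579, θ=0.007, ω=-0.341
apply F[7]=-1.339 → step 8: x=0.080, v=0.556, θ=0.001, ω=-0.316
apply F[8]=-1.666 → step 9: x=0.091, v=0.527, θ=-0.005, ω=-0.288
apply F[9]=-1.859 → step 10: x=0.101, v=0.496, θ=-0.011, ω=-0.259
apply F[10]=-1.957 → step 11: x=0.111, v=0.465, θ=-0.016, ω=-0.229
apply F[11]=-1.991 → step 12: x=0.120, v=0.433, θ=-0.020, ω=-0.201
apply F[12]=-1.981 → step 13: x=0.128, v=0.402, θ=-0.024, ω=-0.174
apply F[13]=-1.942 → step 14: x=0.136, v=0.372, θ=-0.027, ω=-0.148
apply F[14]=-1.885 → step 15: x=0.143, v=0.344, θ=-0.030, ω=-0.125
apply F[15]=-1.817 → step 16: x=0.150, v=0.317, θ=-0.032, ω=-0.104
apply F[16]=-1.743 → step 17: x=0.156, v=0.292, θ=-0.034, ω=-0.086
apply F[17]=-1.666 → step 18: x=0.161, v=0.268, θ=-0.035, ω=-0.068
apply F[18]=-1.589 → step 19: x=0.166, v=0.246, θ=-0.036, ω=-0.053
Max |angle| over trajectory = 0.045 rad = 2.6°.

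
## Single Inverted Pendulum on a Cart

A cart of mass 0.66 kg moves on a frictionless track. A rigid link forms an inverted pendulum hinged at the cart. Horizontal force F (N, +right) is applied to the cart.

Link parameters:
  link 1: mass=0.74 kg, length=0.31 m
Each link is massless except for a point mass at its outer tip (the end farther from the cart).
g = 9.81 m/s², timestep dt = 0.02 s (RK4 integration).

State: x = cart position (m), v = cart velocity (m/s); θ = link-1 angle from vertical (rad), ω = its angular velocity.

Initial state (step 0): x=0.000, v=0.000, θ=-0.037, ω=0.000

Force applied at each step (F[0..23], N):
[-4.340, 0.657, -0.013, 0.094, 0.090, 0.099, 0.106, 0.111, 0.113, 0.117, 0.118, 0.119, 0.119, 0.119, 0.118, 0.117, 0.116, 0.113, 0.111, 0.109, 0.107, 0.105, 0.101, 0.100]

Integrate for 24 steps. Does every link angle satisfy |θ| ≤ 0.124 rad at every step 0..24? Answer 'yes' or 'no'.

apply F[0]=-4.340 → step 1: x=-0.001, v=-0.123, θ=-0.033, ω=0.375
apply F[1]=+0.657 → step 2: x=-0.003, v=-0.097, θ=-0.027, ω=0.271
apply F[2]=-0.013 → step 3: x=-0.005, v=-0.092, θ=-0.022, ω=0.240
apply F[3]=+0.094 → step 4: x=-0.007, v=-0.085, θ=-0.017, ω=0.205
apply F[4]=+0.090 → step 5: x=-0.009, v=-0.079, θ=-0.013, ω=0.176
apply F[5]=+0.099 → step 6: x=-0.010, v=-0.073, θ=-0.010, ω=0.150
apply F[6]=+0.106 → step 7: x=-0.012, v=-0.068, θ=-0.007, ω=0.128
apply F[7]=+0.111 → step 8: x=-0.013, v=-0.063, θ=-0.005, ω=0.109
apply F[8]=+0.113 → step 9: x=-0.014, v=-0.059, θ=-0.003, ω=0.092
apply F[9]=+0.117 → step 10: x=-0.015, v=-0.055, θ=-0.001, ω=0.078
apply F[10]=+0.118 → step 11: x=-0.016, v=-0.051, θ=0.000, ω=0.066
apply F[11]=+0.119 → step 12: x=-0.017, v=-0.048, θ=0.001, ω=0.055
apply F[12]=+0.119 → step 13: x=-0.018, v=-0.045, θ=0.002, ω=0.046
apply F[13]=+0.119 → step 14: x=-0.019, v=-0.042, θ=0.003, ω=0.038
apply F[14]=+0.118 → step 15: x=-0.020, v=-0.039, θ=0.004, ω=0.031
apply F[15]=+0.117 → step 16: x=-0.021, v=-0.036, θ=0.004, ω=0.025
apply F[16]=+0.116 → step 17: x=-0.021, v=-0.034, θ=0.005, ω=0.020
apply F[17]=+0.113 → step 18: x=-0.022, v=-0.032, θ=0.005, ω=0.016
apply F[18]=+0.111 → step 19: x=-0.023, v=-0.029, θ=0.005, ω=0.012
apply F[19]=+0.109 → step 20: x=-0.023, v=-0.027, θ=0.006, ω=0.009
apply F[20]=+0.107 → step 21: x=-0.024, v=-0.025, θ=0.006, ω=0.006
apply F[21]=+0.105 → step 22: x=-0.024, v=-0.023, θ=0.006, ω=0.004
apply F[22]=+0.101 → step 23: x=-0.025, v=-0.022, θ=0.006, ω=0.002
apply F[23]=+0.100 → step 24: x=-0.025, v=-0.020, θ=0.006, ω=-0.000
Max |angle| over trajectory = 0.037 rad; bound = 0.124 → within bound.

Answer: yes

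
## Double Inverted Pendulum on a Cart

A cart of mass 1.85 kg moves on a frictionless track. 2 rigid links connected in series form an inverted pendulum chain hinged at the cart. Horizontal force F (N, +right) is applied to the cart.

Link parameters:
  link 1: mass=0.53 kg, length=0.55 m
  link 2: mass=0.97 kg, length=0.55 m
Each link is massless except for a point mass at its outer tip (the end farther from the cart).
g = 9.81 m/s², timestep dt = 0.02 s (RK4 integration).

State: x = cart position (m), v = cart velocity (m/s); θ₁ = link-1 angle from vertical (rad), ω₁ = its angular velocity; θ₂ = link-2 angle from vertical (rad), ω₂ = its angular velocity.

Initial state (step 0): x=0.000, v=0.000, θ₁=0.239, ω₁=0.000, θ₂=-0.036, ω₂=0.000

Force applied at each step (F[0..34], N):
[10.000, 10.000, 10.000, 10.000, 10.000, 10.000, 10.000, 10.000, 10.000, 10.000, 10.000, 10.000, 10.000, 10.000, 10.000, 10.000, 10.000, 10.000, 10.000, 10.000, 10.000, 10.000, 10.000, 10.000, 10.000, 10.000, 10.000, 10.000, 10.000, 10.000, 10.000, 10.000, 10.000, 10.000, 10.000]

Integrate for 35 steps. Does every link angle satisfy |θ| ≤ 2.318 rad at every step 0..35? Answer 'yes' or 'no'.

Answer: no

Derivation:
apply F[0]=+10.000 → step 1: x=0.001, v=0.073, θ₁=0.240, ω₁=0.115, θ₂=-0.039, ω₂=-0.257
apply F[1]=+10.000 → step 2: x=0.003, v=0.146, θ₁=0.244, ω₁=0.233, θ₂=-0.046, ω₂=-0.517
apply F[2]=+10.000 → step 3: x=0.007, v=0.219, θ₁=0.249, ω₁=0.354, θ₂=-0.059, ω₂=-0.784
apply F[3]=+10.000 → step 4: x=0.012, v=0.293, θ₁=0.258, ω₁=0.479, θ₂=-0.078, ω₂=-1.060
apply F[4]=+10.000 → step 5: x=0.018, v=0.367, θ₁=0.269, ω₁=0.609, θ₂=-0.102, ω₂=-1.345
apply F[5]=+10.000 → step 6: x=0.026, v=0.442, θ₁=0.282, ω₁=0.738, θ₂=-0.132, ω₂=-1.639
apply F[6]=+10.000 → step 7: x=0.036, v=0.519, θ₁=0.298, ω₁=0.865, θ₂=-0.167, ω₂=-1.938
apply F[7]=+10.000 → step 8: x=0.047, v=0.597, θ₁=0.317, ω₁=0.982, θ₂=-0.209, ω₂=-2.238
apply F[8]=+10.000 → step 9: x=0.060, v=0.676, θ₁=0.337, ω₁=1.083, θ₂=-0.257, ω₂=-2.536
apply F[9]=+10.000 → step 10: x=0.074, v=0.758, θ₁=0.360, ω₁=1.162, θ₂=-0.310, ω₂=-2.827
apply F[10]=+10.000 → step 11: x=0.090, v=0.841, θ₁=0.384, ω₁=1.215, θ₂=-0.370, ω₂=-3.110
apply F[11]=+10.000 → step 12: x=0.108, v=0.926, θ₁=0.408, ω₁=1.236, θ₂=-0.435, ω₂=-3.385
apply F[12]=+10.000 → step 13: x=0.127, v=1.012, θ₁=0.433, ω₁=1.225, θ₂=-0.505, ω₂=-3.654
apply F[13]=+10.000 → step 14: x=0.148, v=1.098, θ₁=0.457, ω₁=1.177, θ₂=-0.581, ω₂=-3.923
apply F[14]=+10.000 → step 15: x=0.171, v=1.184, θ₁=0.480, ω₁=1.091, θ₂=-0.662, ω₂=-4.195
apply F[15]=+10.000 → step 16: x=0.196, v=1.270, θ₁=0.500, ω₁=0.962, θ₂=-0.749, ω₂=-4.478
apply F[16]=+10.000 → step 17: x=0.222, v=1.354, θ₁=0.518, ω₁=0.787, θ₂=-0.841, ω₂=-4.779
apply F[17]=+10.000 → step 18: x=0.250, v=1.436, θ₁=0.531, ω₁=0.557, θ₂=-0.940, ω₂=-5.106
apply F[18]=+10.000 → step 19: x=0.279, v=1.515, θ₁=0.540, ω₁=0.265, θ₂=-1.046, ω₂=-5.468
apply F[19]=+10.000 → step 20: x=0.310, v=1.590, θ₁=0.542, ω₁=-0.101, θ₂=-1.159, ω₂=-5.874
apply F[20]=+10.000 → step 21: x=0.343, v=1.660, θ₁=0.535, ω₁=-0.556, θ₂=-1.281, ω₂=-6.336
apply F[21]=+10.000 → step 22: x=0.377, v=1.724, θ₁=0.519, ω₁=-1.116, θ₂=-1.413, ω₂=-6.865
apply F[22]=+10.000 → step 23: x=0.412, v=1.782, θ₁=0.490, ω₁=-1.800, θ₂=-1.556, ω₂=-7.469
apply F[23]=+10.000 → step 24: x=0.448, v=1.833, θ₁=0.446, ω₁=-2.626, θ₂=-1.712, ω₂=-8.154
apply F[24]=+10.000 → step 25: x=0.485, v=1.881, θ₁=0.384, ω₁=-3.609, θ₂=-1.883, ω₂=-8.917
apply F[25]=+10.000 → step 26: x=0.523, v=1.929, θ₁=0.300, ω₁=-4.755, θ₂=-2.069, ω₂=-9.734
apply F[26]=+10.000 → step 27: x=0.562, v=1.990, θ₁=0.192, ω₁=-6.050, θ₂=-2.272, ω₂=-10.552
apply F[27]=+10.000 → step 28: x=0.603, v=2.073, θ₁=0.058, ω₁=-7.443, θ₂=-2.491, ω₂=-11.272
apply F[28]=+10.000 → step 29: x=0.645, v=2.183, θ₁=-0.105, ω₁=-8.824, θ₂=-2.722, ω₂=-11.752
apply F[29]=+10.000 → step 30: x=0.690, v=2.296, θ₁=-0.294, ω₁=-10.025, θ₂=-2.958, ω₂=-11.862
apply F[30]=+10.000 → step 31: x=0.737, v=2.361, θ₁=-0.504, ω₁=-10.897, θ₂=-3.193, ω₂=-11.564
apply F[31]=+10.000 → step 32: x=0.784, v=2.335, θ₁=-0.728, ω₁=-11.407, θ₂=-3.419, ω₂=-10.926
apply F[32]=+10.000 → step 33: x=0.830, v=2.205, θ₁=-0.958, ω₁=-11.632, θ₂=-3.629, ω₂=-10.031
apply F[33]=+10.000 → step 34: x=0.872, v=1.987, θ₁=-1.192, ω₁=-11.674, θ₂=-3.819, ω₂=-8.919
apply F[34]=+10.000 → step 35: x=0.909, v=1.703, θ₁=-1.425, ω₁=-11.603, θ₂=-3.984, ω₂=-7.576
Max |angle| over trajectory = 3.984 rad; bound = 2.318 → exceeded.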